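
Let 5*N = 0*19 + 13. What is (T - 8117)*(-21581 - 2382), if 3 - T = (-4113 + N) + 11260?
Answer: 1828808234/5 ≈ 3.6576e+8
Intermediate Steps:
N = 13/5 (N = (0*19 + 13)/5 = (0 + 13)/5 = (⅕)*13 = 13/5 ≈ 2.6000)
T = -35733/5 (T = 3 - ((-4113 + 13/5) + 11260) = 3 - (-20552/5 + 11260) = 3 - 1*35748/5 = 3 - 35748/5 = -35733/5 ≈ -7146.6)
(T - 8117)*(-21581 - 2382) = (-35733/5 - 8117)*(-21581 - 2382) = -76318/5*(-23963) = 1828808234/5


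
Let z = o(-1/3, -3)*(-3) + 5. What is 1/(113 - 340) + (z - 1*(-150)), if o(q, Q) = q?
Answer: 35411/227 ≈ 156.00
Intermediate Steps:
z = 6 (z = -1/3*(-3) + 5 = -1*⅓*(-3) + 5 = -⅓*(-3) + 5 = 1 + 5 = 6)
1/(113 - 340) + (z - 1*(-150)) = 1/(113 - 340) + (6 - 1*(-150)) = 1/(-227) + (6 + 150) = -1/227 + 156 = 35411/227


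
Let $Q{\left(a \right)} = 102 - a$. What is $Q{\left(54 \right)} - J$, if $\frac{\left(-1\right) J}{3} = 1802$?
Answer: $5454$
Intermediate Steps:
$J = -5406$ ($J = \left(-3\right) 1802 = -5406$)
$Q{\left(54 \right)} - J = \left(102 - 54\right) - -5406 = \left(102 - 54\right) + 5406 = 48 + 5406 = 5454$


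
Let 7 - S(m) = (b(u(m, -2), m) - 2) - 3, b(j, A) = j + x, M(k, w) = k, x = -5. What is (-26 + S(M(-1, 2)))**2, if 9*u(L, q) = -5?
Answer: 5776/81 ≈ 71.309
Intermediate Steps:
u(L, q) = -5/9 (u(L, q) = (1/9)*(-5) = -5/9)
b(j, A) = -5 + j (b(j, A) = j - 5 = -5 + j)
S(m) = 158/9 (S(m) = 7 - (((-5 - 5/9) - 2) - 3) = 7 - ((-50/9 - 2) - 3) = 7 - (-68/9 - 3) = 7 - 1*(-95/9) = 7 + 95/9 = 158/9)
(-26 + S(M(-1, 2)))**2 = (-26 + 158/9)**2 = (-76/9)**2 = 5776/81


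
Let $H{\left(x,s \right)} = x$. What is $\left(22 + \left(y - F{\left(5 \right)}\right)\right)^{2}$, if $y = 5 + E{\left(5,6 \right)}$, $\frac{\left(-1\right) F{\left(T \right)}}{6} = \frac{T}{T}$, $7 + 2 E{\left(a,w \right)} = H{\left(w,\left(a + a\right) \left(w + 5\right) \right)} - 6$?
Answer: $\frac{3481}{4} \approx 870.25$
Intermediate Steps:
$E{\left(a,w \right)} = - \frac{13}{2} + \frac{w}{2}$ ($E{\left(a,w \right)} = - \frac{7}{2} + \frac{w - 6}{2} = - \frac{7}{2} + \frac{-6 + w}{2} = - \frac{7}{2} + \left(-3 + \frac{w}{2}\right) = - \frac{13}{2} + \frac{w}{2}$)
$F{\left(T \right)} = -6$ ($F{\left(T \right)} = - 6 \frac{T}{T} = \left(-6\right) 1 = -6$)
$y = \frac{3}{2}$ ($y = 5 + \left(- \frac{13}{2} + \frac{1}{2} \cdot 6\right) = 5 + \left(- \frac{13}{2} + 3\right) = 5 - \frac{7}{2} = \frac{3}{2} \approx 1.5$)
$\left(22 + \left(y - F{\left(5 \right)}\right)\right)^{2} = \left(22 + \left(\frac{3}{2} - -6\right)\right)^{2} = \left(22 + \left(\frac{3}{2} + 6\right)\right)^{2} = \left(22 + \frac{15}{2}\right)^{2} = \left(\frac{59}{2}\right)^{2} = \frac{3481}{4}$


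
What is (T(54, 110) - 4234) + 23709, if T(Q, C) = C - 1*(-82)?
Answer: 19667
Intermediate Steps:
T(Q, C) = 82 + C (T(Q, C) = C + 82 = 82 + C)
(T(54, 110) - 4234) + 23709 = ((82 + 110) - 4234) + 23709 = (192 - 4234) + 23709 = -4042 + 23709 = 19667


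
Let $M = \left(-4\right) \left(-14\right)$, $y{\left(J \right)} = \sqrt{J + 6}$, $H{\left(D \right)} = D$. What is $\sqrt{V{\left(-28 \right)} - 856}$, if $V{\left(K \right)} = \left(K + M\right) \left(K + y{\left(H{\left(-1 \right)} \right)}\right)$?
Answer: $2 \sqrt{-410 + 7 \sqrt{5}} \approx 39.716 i$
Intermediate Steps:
$y{\left(J \right)} = \sqrt{6 + J}$
$M = 56$
$V{\left(K \right)} = \left(56 + K\right) \left(K + \sqrt{5}\right)$ ($V{\left(K \right)} = \left(K + 56\right) \left(K + \sqrt{6 - 1}\right) = \left(56 + K\right) \left(K + \sqrt{5}\right)$)
$\sqrt{V{\left(-28 \right)} - 856} = \sqrt{\left(\left(-28\right)^{2} + 56 \left(-28\right) + 56 \sqrt{5} - 28 \sqrt{5}\right) - 856} = \sqrt{\left(784 - 1568 + 56 \sqrt{5} - 28 \sqrt{5}\right) - 856} = \sqrt{\left(-784 + 28 \sqrt{5}\right) - 856} = \sqrt{-1640 + 28 \sqrt{5}}$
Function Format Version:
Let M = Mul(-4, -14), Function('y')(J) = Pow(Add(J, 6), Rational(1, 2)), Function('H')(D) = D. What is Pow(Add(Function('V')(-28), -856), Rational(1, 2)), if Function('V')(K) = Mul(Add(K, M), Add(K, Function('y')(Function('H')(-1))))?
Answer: Mul(2, Pow(Add(-410, Mul(7, Pow(5, Rational(1, 2)))), Rational(1, 2))) ≈ Mul(39.716, I)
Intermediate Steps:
Function('y')(J) = Pow(Add(6, J), Rational(1, 2))
M = 56
Function('V')(K) = Mul(Add(56, K), Add(K, Pow(5, Rational(1, 2)))) (Function('V')(K) = Mul(Add(K, 56), Add(K, Pow(Add(6, -1), Rational(1, 2)))) = Mul(Add(56, K), Add(K, Pow(5, Rational(1, 2)))))
Pow(Add(Function('V')(-28), -856), Rational(1, 2)) = Pow(Add(Add(Pow(-28, 2), Mul(56, -28), Mul(56, Pow(5, Rational(1, 2))), Mul(-28, Pow(5, Rational(1, 2)))), -856), Rational(1, 2)) = Pow(Add(Add(784, -1568, Mul(56, Pow(5, Rational(1, 2))), Mul(-28, Pow(5, Rational(1, 2)))), -856), Rational(1, 2)) = Pow(Add(Add(-784, Mul(28, Pow(5, Rational(1, 2)))), -856), Rational(1, 2)) = Pow(Add(-1640, Mul(28, Pow(5, Rational(1, 2)))), Rational(1, 2))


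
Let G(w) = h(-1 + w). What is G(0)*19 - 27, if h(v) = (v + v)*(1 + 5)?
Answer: -255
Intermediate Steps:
h(v) = 12*v (h(v) = (2*v)*6 = 12*v)
G(w) = -12 + 12*w (G(w) = 12*(-1 + w) = -12 + 12*w)
G(0)*19 - 27 = (-12 + 12*0)*19 - 27 = (-12 + 0)*19 - 27 = -12*19 - 27 = -228 - 27 = -255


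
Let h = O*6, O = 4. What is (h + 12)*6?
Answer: 216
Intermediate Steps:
h = 24 (h = 4*6 = 24)
(h + 12)*6 = (24 + 12)*6 = 36*6 = 216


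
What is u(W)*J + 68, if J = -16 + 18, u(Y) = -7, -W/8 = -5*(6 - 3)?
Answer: 54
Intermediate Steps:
W = 120 (W = -(-40)*(6 - 3) = -(-40)*3 = -8*(-15) = 120)
J = 2
u(W)*J + 68 = -7*2 + 68 = -14 + 68 = 54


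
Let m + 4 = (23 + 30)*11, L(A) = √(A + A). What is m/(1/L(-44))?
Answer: 1158*I*√22 ≈ 5431.5*I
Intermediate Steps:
L(A) = √2*√A (L(A) = √(2*A) = √2*√A)
m = 579 (m = -4 + (23 + 30)*11 = -4 + 53*11 = -4 + 583 = 579)
m/(1/L(-44)) = 579/(1/(√2*√(-44))) = 579/(1/(√2*(2*I*√11))) = 579/(1/(2*I*√22)) = 579/((-I*√22/44)) = 579*(2*I*√22) = 1158*I*√22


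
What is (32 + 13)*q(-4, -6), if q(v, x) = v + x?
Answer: -450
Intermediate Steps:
(32 + 13)*q(-4, -6) = (32 + 13)*(-4 - 6) = 45*(-10) = -450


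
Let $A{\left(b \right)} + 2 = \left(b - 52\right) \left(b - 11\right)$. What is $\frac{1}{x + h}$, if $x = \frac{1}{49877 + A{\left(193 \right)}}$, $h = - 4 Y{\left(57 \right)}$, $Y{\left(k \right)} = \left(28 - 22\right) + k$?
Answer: $- \frac{75537}{19035323} \approx -0.0039683$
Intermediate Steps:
$A{\left(b \right)} = -2 + \left(-52 + b\right) \left(-11 + b\right)$ ($A{\left(b \right)} = -2 + \left(b - 52\right) \left(b - 11\right) = -2 + \left(-52 + b\right) \left(-11 + b\right)$)
$Y{\left(k \right)} = 6 + k$
$h = -252$ ($h = - 4 \left(6 + 57\right) = \left(-4\right) 63 = -252$)
$x = \frac{1}{75537}$ ($x = \frac{1}{49877 + \left(570 + 193^{2} - 12159\right)} = \frac{1}{49877 + \left(570 + 37249 - 12159\right)} = \frac{1}{49877 + 25660} = \frac{1}{75537} \approx 1.3239 \cdot 10^{-5}$)
$\frac{1}{x + h} = \frac{1}{\frac{1}{75537} - 252} = \frac{1}{- \frac{19035323}{75537}} = - \frac{75537}{19035323}$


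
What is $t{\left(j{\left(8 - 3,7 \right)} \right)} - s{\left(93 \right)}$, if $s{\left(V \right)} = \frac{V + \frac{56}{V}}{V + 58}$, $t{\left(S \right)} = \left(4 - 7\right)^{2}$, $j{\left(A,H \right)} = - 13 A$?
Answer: $\frac{117682}{14043} \approx 8.3801$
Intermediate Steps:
$t{\left(S \right)} = 9$ ($t{\left(S \right)} = \left(-3\right)^{2} = 9$)
$s{\left(V \right)} = \frac{V + \frac{56}{V}}{58 + V}$
$t{\left(j{\left(8 - 3,7 \right)} \right)} - s{\left(93 \right)} = 9 - \frac{56 + 93^{2}}{93 \left(58 + 93\right)} = 9 - \frac{56 + 8649}{93 \cdot 151} = 9 - \frac{1}{93} \cdot \frac{1}{151} \cdot 8705 = 9 - \frac{8705}{14043} = \frac{117682}{14043}$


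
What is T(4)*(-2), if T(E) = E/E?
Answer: -2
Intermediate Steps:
T(E) = 1
T(4)*(-2) = 1*(-2) = -2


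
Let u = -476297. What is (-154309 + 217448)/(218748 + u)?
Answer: -63139/257549 ≈ -0.24515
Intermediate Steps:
(-154309 + 217448)/(218748 + u) = (-154309 + 217448)/(218748 - 476297) = 63139/(-257549) = 63139*(-1/257549) = -63139/257549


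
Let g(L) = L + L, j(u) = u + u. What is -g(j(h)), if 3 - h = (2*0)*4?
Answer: -12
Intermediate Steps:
h = 3 (h = 3 - 2*0*4 = 3 - 0*4 = 3 - 1*0 = 3 + 0 = 3)
j(u) = 2*u
g(L) = 2*L
-g(j(h)) = -2*2*3 = -2*6 = -1*12 = -12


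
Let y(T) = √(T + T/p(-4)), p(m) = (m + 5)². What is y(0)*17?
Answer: 0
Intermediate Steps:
p(m) = (5 + m)²
y(T) = √2*√T (y(T) = √(T + T/((5 - 4)²)) = √(T + T/(1²)) = √(T + T/1) = √(T + T*1) = √(T + T) = √(2*T) = √2*√T)
y(0)*17 = (√2*√0)*17 = (√2*0)*17 = 0*17 = 0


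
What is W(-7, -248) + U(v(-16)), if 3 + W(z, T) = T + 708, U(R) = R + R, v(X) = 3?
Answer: 463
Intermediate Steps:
U(R) = 2*R
W(z, T) = 705 + T (W(z, T) = -3 + (T + 708) = -3 + (708 + T) = 705 + T)
W(-7, -248) + U(v(-16)) = (705 - 248) + 2*3 = 457 + 6 = 463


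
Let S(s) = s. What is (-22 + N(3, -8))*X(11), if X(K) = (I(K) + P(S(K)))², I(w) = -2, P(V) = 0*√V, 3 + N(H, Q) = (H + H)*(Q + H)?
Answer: -220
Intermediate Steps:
N(H, Q) = -3 + 2*H*(H + Q) (N(H, Q) = -3 + (H + H)*(Q + H) = -3 + (2*H)*(H + Q) = -3 + 2*H*(H + Q))
P(V) = 0
X(K) = 4 (X(K) = (-2 + 0)² = (-2)² = 4)
(-22 + N(3, -8))*X(11) = (-22 + (-3 + 2*3² + 2*3*(-8)))*4 = (-22 + (-3 + 2*9 - 48))*4 = (-22 + (-3 + 18 - 48))*4 = (-22 - 33)*4 = -55*4 = -220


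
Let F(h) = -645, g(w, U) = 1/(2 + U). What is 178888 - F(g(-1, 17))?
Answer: 179533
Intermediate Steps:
178888 - F(g(-1, 17)) = 178888 - 1*(-645) = 178888 + 645 = 179533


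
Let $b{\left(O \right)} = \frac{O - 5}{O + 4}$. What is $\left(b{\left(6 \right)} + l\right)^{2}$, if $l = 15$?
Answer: $\frac{22801}{100} \approx 228.01$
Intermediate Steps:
$b{\left(O \right)} = \frac{-5 + O}{4 + O}$
$\left(b{\left(6 \right)} + l\right)^{2} = \left(\frac{-5 + 6}{4 + 6} + 15\right)^{2} = \left(\frac{1}{10} \cdot 1 + 15\right)^{2} = \left(\frac{1}{10} + 15\right)^{2} = \left(\frac{151}{10}\right)^{2} = \frac{22801}{100}$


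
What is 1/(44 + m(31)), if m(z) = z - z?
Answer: 1/44 ≈ 0.022727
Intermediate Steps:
m(z) = 0
1/(44 + m(31)) = 1/(44 + 0) = 1/44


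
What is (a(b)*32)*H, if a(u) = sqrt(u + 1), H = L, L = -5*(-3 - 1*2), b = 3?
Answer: 1600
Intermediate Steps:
L = 25 (L = -5*(-3 - 2) = -5*(-5) = 25)
H = 25
a(u) = sqrt(1 + u)
(a(b)*32)*H = (sqrt(1 + 3)*32)*25 = (sqrt(4)*32)*25 = (2*32)*25 = 64*25 = 1600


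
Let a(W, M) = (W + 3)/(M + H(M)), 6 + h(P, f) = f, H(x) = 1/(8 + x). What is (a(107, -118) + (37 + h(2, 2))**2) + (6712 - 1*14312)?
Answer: -84531391/12981 ≈ -6511.9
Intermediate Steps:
h(P, f) = -6 + f
a(W, M) = (3 + W)/(M + 1/(8 + M)) (a(W, M) = (W + 3)/(M + 1/(8 + M)) = (3 + W)/(M + 1/(8 + M)))
(a(107, -118) + (37 + h(2, 2))**2) + (6712 - 1*14312) = ((3 + 107)*(8 - 118)/(1 - 118*(8 - 118)) + (37 + (-6 + 2))**2) + (6712 - 1*14312) = (110*(-110)/(1 - 118*(-110)) + (37 - 4)**2) + (6712 - 14312) = (110*(-110)/(1 + 12980) + 33**2) - 7600 = (110*(-110)/12981 + 1089) - 7600 = ((1/12981)*110*(-110) + 1089) - 7600 = (-12100/12981 + 1089) - 7600 = 14124209/12981 - 7600 = -84531391/12981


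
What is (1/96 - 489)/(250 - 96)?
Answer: -46943/14784 ≈ -3.1753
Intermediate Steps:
(1/96 - 489)/(250 - 96) = (1/96 - 489)/154 = -46943/96*1/154 = -46943/14784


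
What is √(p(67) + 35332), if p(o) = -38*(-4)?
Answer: 2*√8871 ≈ 188.37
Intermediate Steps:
p(o) = 152
√(p(67) + 35332) = √(152 + 35332) = √35484 = 2*√8871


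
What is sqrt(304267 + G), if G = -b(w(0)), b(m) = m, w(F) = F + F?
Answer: sqrt(304267) ≈ 551.60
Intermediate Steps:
w(F) = 2*F
G = 0 (G = -2*0 = -1*0 = 0)
sqrt(304267 + G) = sqrt(304267 + 0) = sqrt(304267)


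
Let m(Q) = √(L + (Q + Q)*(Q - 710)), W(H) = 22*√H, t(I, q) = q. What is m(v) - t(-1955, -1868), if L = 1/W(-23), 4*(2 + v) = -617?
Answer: 1868 + √(277238981250 - 2024*I*√23)/1012 ≈ 2388.3 - 9.1083e-6*I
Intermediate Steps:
v = -625/4 (v = -2 + (¼)*(-617) = -2 - 617/4 = -625/4 ≈ -156.25)
L = -I*√23/506 (L = 1/(22*√(-23)) = 1/(22*(I*√23)) = 1/(22*I*√23) = -I*√23/506 ≈ -0.0094779*I)
m(Q) = √(2*Q*(-710 + Q) - I*√23/506) (m(Q) = √(-I*√23/506 + (Q + Q)*(Q - 710)) = √(-I*√23/506 + (2*Q)*(-710 + Q)) = √(-I*√23/506 + 2*Q*(-710 + Q)) = √(2*Q*(-710 + Q) - I*√23/506))
m(v) - t(-1955, -1868) = √(-363571120*(-625/4) + 512072*(-625/4)² - 506*I*√23)/506 - 1*(-1868) = √(56807987500 + 512072*(390625/16) - 506*I*√23)/506 + 1868 = √(56807987500 + 25003515625/2 - 506*I*√23)/506 + 1868 = √(138619490625/2 - 506*I*√23)/506 + 1868 = 1868 + √(138619490625/2 - 506*I*√23)/506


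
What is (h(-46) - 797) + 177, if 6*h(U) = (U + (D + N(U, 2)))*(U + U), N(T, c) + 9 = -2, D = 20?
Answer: -158/3 ≈ -52.667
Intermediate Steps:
N(T, c) = -11 (N(T, c) = -9 - 2 = -11)
h(U) = U*(9 + U)/3 (h(U) = ((U + (20 - 11))*(U + U))/6 = ((U + 9)*(2*U))/6 = ((9 + U)*(2*U))/6 = (2*U*(9 + U))/6 = U*(9 + U)/3)
(h(-46) - 797) + 177 = ((⅓)*(-46)*(9 - 46) - 797) + 177 = ((⅓)*(-46)*(-37) - 797) + 177 = (1702/3 - 797) + 177 = -689/3 + 177 = -158/3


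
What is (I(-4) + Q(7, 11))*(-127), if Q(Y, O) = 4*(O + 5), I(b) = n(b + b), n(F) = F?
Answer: -7112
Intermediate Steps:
I(b) = 2*b (I(b) = b + b = 2*b)
Q(Y, O) = 20 + 4*O (Q(Y, O) = 4*(5 + O) = 20 + 4*O)
(I(-4) + Q(7, 11))*(-127) = (2*(-4) + (20 + 4*11))*(-127) = (-8 + (20 + 44))*(-127) = (-8 + 64)*(-127) = 56*(-127) = -7112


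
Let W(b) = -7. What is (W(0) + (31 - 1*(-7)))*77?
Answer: 2387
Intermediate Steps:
(W(0) + (31 - 1*(-7)))*77 = (-7 + (31 - 1*(-7)))*77 = (-7 + (31 + 7))*77 = (-7 + 38)*77 = 31*77 = 2387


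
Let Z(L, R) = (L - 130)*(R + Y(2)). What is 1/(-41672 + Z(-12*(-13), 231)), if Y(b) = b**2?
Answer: -1/35562 ≈ -2.8120e-5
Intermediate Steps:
Z(L, R) = (-130 + L)*(4 + R) (Z(L, R) = (L - 130)*(R + 2**2) = (-130 + L)*(R + 4) = (-130 + L)*(4 + R))
1/(-41672 + Z(-12*(-13), 231)) = 1/(-41672 + (-520 - 130*231 + 4*(-12*(-13)) - 12*(-13)*231)) = 1/(-41672 + (-520 - 30030 + 4*156 + 156*231)) = 1/(-41672 + (-520 - 30030 + 624 + 36036)) = 1/(-41672 + 6110) = 1/(-35562) = -1/35562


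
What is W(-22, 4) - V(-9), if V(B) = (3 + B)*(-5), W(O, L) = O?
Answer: -52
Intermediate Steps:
V(B) = -15 - 5*B
W(-22, 4) - V(-9) = -22 - (-15 - 5*(-9)) = -22 - (-15 + 45) = -22 - 1*30 = -22 - 30 = -52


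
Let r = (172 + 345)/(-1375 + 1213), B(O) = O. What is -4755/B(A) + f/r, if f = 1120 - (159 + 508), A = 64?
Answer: -7155039/33088 ≈ -216.24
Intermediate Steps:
f = 453 (f = 1120 - 1*667 = 1120 - 667 = 453)
r = -517/162 (r = 517/(-162) = 517*(-1/162) = -517/162 ≈ -3.1914)
-4755/B(A) + f/r = -4755/64 + 453/(-517/162) = -4755*1/64 + 453*(-162/517) = -4755/64 - 73386/517 = -7155039/33088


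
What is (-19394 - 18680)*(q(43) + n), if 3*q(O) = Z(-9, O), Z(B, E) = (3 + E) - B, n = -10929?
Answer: 1246238168/3 ≈ 4.1541e+8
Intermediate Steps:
Z(B, E) = 3 + E - B
q(O) = 4 + O/3 (q(O) = (3 + O - 1*(-9))/3 = (3 + O + 9)/3 = (12 + O)/3 = 4 + O/3)
(-19394 - 18680)*(q(43) + n) = (-19394 - 18680)*((4 + (⅓)*43) - 10929) = -38074*((4 + 43/3) - 10929) = -38074*(55/3 - 10929) = -38074*(-32732/3) = 1246238168/3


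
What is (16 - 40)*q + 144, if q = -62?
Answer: 1632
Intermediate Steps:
(16 - 40)*q + 144 = (16 - 40)*(-62) + 144 = -24*(-62) + 144 = 1488 + 144 = 1632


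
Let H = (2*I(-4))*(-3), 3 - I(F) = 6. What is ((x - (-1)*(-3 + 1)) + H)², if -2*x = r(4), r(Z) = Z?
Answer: 196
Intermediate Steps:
x = -2 (x = -½*4 = -2)
I(F) = -3 (I(F) = 3 - 1*6 = 3 - 6 = -3)
H = 18 (H = (2*(-3))*(-3) = -6*(-3) = 18)
((x - (-1)*(-3 + 1)) + H)² = ((-2 - (-1)*(-3 + 1)) + 18)² = ((-2 - (-1)*(-2)) + 18)² = ((-2 - 1*2) + 18)² = ((-2 - 2) + 18)² = (-4 + 18)² = 14² = 196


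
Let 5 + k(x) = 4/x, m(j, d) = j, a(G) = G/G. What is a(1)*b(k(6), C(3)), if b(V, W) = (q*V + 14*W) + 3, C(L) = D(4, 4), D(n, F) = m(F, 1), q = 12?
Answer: 7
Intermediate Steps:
a(G) = 1
D(n, F) = F
C(L) = 4
k(x) = -5 + 4/x
b(V, W) = 3 + 12*V + 14*W (b(V, W) = (12*V + 14*W) + 3 = 3 + 12*V + 14*W)
a(1)*b(k(6), C(3)) = 1*(3 + 12*(-5 + 4/6) + 14*4) = 1*(3 + 12*(-5 + 4*(⅙)) + 56) = 1*(3 + 12*(-5 + ⅔) + 56) = 1*(3 + 12*(-13/3) + 56) = 1*(3 - 52 + 56) = 1*7 = 7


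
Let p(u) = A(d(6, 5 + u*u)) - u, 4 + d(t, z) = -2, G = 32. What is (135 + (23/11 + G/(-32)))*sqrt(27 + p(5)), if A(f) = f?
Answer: 5988/11 ≈ 544.36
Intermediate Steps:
d(t, z) = -6 (d(t, z) = -4 - 2 = -6)
p(u) = -6 - u
(135 + (23/11 + G/(-32)))*sqrt(27 + p(5)) = (135 + (23/11 + 32/(-32)))*sqrt(27 + (-6 - 1*5)) = (135 + (23*(1/11) + 32*(-1/32)))*sqrt(27 + (-6 - 5)) = (135 + (23/11 - 1))*sqrt(27 - 11) = (135 + 12/11)*sqrt(16) = (1497/11)*4 = 5988/11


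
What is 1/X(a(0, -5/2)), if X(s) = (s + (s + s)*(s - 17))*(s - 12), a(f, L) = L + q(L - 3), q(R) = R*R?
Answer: 32/314685 ≈ 0.00010169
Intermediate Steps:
q(R) = R²
a(f, L) = L + (-3 + L)² (a(f, L) = L + (L - 3)² = L + (-3 + L)²)
X(s) = (-12 + s)*(s + 2*s*(-17 + s)) (X(s) = (s + (2*s)*(-17 + s))*(-12 + s) = (s + 2*s*(-17 + s))*(-12 + s) = (-12 + s)*(s + 2*s*(-17 + s)))
1/X(a(0, -5/2)) = 1/((-5/2 + (-3 - 5/2)²)*(396 - 57*(-5/2 + (-3 - 5/2)²) + 2*(-5/2 + (-3 - 5/2)²)²)) = 1/((-5/2 + (-11/2)²)*(396 - 57*(-5/2 + (-11/2)²) + 2*(-5/2 + (-11/2)²)²)) = 1/((-5/2 + 121/4)*(396 - 57*(-5/2 + 121/4) + 2*(-5/2 + 121/4)²)) = 1/(111*(396 - 57*111/4 + 2*(111/4)²)/4) = 1/(111*(396 - 6327/4 + 2*(12321/16))/4) = 1/(111*(396 - 6327/4 + 12321/8)/4) = 1/((111/4)*(2835/8)) = 1/(314685/32) = 32/314685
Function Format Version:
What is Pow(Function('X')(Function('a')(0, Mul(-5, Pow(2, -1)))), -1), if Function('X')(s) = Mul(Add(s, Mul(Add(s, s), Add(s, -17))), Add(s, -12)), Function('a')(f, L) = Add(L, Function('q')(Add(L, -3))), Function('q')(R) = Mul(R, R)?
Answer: Rational(32, 314685) ≈ 0.00010169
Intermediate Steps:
Function('q')(R) = Pow(R, 2)
Function('a')(f, L) = Add(L, Pow(Add(-3, L), 2)) (Function('a')(f, L) = Add(L, Pow(Add(L, -3), 2)) = Add(L, Pow(Add(-3, L), 2)))
Function('X')(s) = Mul(Add(-12, s), Add(s, Mul(2, s, Add(-17, s)))) (Function('X')(s) = Mul(Add(s, Mul(Mul(2, s), Add(-17, s))), Add(-12, s)) = Mul(Add(s, Mul(2, s, Add(-17, s))), Add(-12, s)) = Mul(Add(-12, s), Add(s, Mul(2, s, Add(-17, s)))))
Pow(Function('X')(Function('a')(0, Mul(-5, Pow(2, -1)))), -1) = Pow(Mul(Add(Mul(-5, Pow(2, -1)), Pow(Add(-3, Mul(-5, Pow(2, -1))), 2)), Add(396, Mul(-57, Add(Mul(-5, Pow(2, -1)), Pow(Add(-3, Mul(-5, Pow(2, -1))), 2))), Mul(2, Pow(Add(Mul(-5, Pow(2, -1)), Pow(Add(-3, Mul(-5, Pow(2, -1))), 2)), 2)))), -1) = Pow(Mul(Add(Mul(-5, Rational(1, 2)), Pow(Add(-3, Mul(-5, Rational(1, 2))), 2)), Add(396, Mul(-57, Add(Mul(-5, Rational(1, 2)), Pow(Add(-3, Mul(-5, Rational(1, 2))), 2))), Mul(2, Pow(Add(Mul(-5, Rational(1, 2)), Pow(Add(-3, Mul(-5, Rational(1, 2))), 2)), 2)))), -1) = Pow(Mul(Add(Rational(-5, 2), Pow(Add(-3, Rational(-5, 2)), 2)), Add(396, Mul(-57, Add(Rational(-5, 2), Pow(Add(-3, Rational(-5, 2)), 2))), Mul(2, Pow(Add(Rational(-5, 2), Pow(Add(-3, Rational(-5, 2)), 2)), 2)))), -1) = Pow(Mul(Add(Rational(-5, 2), Pow(Rational(-11, 2), 2)), Add(396, Mul(-57, Add(Rational(-5, 2), Pow(Rational(-11, 2), 2))), Mul(2, Pow(Add(Rational(-5, 2), Pow(Rational(-11, 2), 2)), 2)))), -1) = Pow(Mul(Add(Rational(-5, 2), Rational(121, 4)), Add(396, Mul(-57, Add(Rational(-5, 2), Rational(121, 4))), Mul(2, Pow(Add(Rational(-5, 2), Rational(121, 4)), 2)))), -1) = Pow(Mul(Rational(111, 4), Add(396, Mul(-57, Rational(111, 4)), Mul(2, Pow(Rational(111, 4), 2)))), -1) = Pow(Mul(Rational(111, 4), Add(396, Rational(-6327, 4), Mul(2, Rational(12321, 16)))), -1) = Pow(Mul(Rational(111, 4), Add(396, Rational(-6327, 4), Rational(12321, 8))), -1) = Pow(Mul(Rational(111, 4), Rational(2835, 8)), -1) = Pow(Rational(314685, 32), -1) = Rational(32, 314685)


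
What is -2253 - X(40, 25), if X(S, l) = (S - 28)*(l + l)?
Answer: -2853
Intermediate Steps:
X(S, l) = 2*l*(-28 + S) (X(S, l) = (-28 + S)*(2*l) = 2*l*(-28 + S))
-2253 - X(40, 25) = -2253 - 2*25*(-28 + 40) = -2253 - 2*25*12 = -2253 - 1*600 = -2253 - 600 = -2853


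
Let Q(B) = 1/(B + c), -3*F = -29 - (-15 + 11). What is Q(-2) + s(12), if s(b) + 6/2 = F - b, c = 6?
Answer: -77/12 ≈ -6.4167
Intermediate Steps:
F = 25/3 (F = -(-29 - (-15 + 11))/3 = -(-29 - 1*(-4))/3 = -(-29 + 4)/3 = -1/3*(-25) = 25/3 ≈ 8.3333)
s(b) = 16/3 - b (s(b) = -3 + (25/3 - b) = 16/3 - b)
Q(B) = 1/(6 + B) (Q(B) = 1/(B + 6) = 1/(6 + B))
Q(-2) + s(12) = 1/(6 - 2) + (16/3 - 1*12) = 1/4 + (16/3 - 12) = 1/4 - 20/3 = -77/12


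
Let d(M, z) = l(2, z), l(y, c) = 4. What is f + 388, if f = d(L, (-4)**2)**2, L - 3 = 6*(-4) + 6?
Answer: 404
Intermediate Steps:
L = -15 (L = 3 + (6*(-4) + 6) = 3 + (-24 + 6) = 3 - 18 = -15)
d(M, z) = 4
f = 16 (f = 4**2 = 16)
f + 388 = 16 + 388 = 404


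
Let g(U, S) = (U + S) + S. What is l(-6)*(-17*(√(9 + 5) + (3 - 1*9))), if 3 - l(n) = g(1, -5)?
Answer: 1224 - 204*√14 ≈ 460.70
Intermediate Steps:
g(U, S) = U + 2*S (g(U, S) = (S + U) + S = U + 2*S)
l(n) = 12 (l(n) = 3 - (1 + 2*(-5)) = 3 - (1 - 10) = 3 - 1*(-9) = 3 + 9 = 12)
l(-6)*(-17*(√(9 + 5) + (3 - 1*9))) = 12*(-17*(√(9 + 5) + (3 - 1*9))) = 12*(-17*(√14 + (3 - 9))) = 12*(-17*(√14 - 6)) = 12*(-17*(-6 + √14)) = 12*(102 - 17*√14) = 1224 - 204*√14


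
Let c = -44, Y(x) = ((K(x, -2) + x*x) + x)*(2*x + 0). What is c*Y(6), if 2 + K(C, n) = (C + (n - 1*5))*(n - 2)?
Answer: -23232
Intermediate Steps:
K(C, n) = -2 + (-2 + n)*(-5 + C + n) (K(C, n) = -2 + (C + (n - 1*5))*(n - 2) = -2 + (C + (n - 5))*(-2 + n) = -2 + (C + (-5 + n))*(-2 + n) = -2 + (-5 + C + n)*(-2 + n) = -2 + (-2 + n)*(-5 + C + n))
Y(x) = 2*x*(26 + x² - 3*x) (Y(x) = (((8 + (-2)² - 7*(-2) - 2*x + x*(-2)) + x*x) + x)*(2*x + 0) = (((8 + 4 + 14 - 2*x - 2*x) + x²) + x)*(2*x) = (((26 - 4*x) + x²) + x)*(2*x) = ((26 + x² - 4*x) + x)*(2*x) = (26 + x² - 3*x)*(2*x) = 2*x*(26 + x² - 3*x))
c*Y(6) = -88*6*(26 + 6² - 3*6) = -88*6*(26 + 36 - 18) = -88*6*44 = -44*528 = -23232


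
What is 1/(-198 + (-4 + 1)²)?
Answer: -1/189 ≈ -0.0052910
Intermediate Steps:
1/(-198 + (-4 + 1)²) = 1/(-198 + (-3)²) = 1/(-198 + 9) = 1/(-189) = -1/189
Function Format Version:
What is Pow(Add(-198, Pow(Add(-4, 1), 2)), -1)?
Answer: Rational(-1, 189) ≈ -0.0052910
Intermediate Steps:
Pow(Add(-198, Pow(Add(-4, 1), 2)), -1) = Pow(Add(-198, Pow(-3, 2)), -1) = Pow(Add(-198, 9), -1) = Pow(-189, -1) = Rational(-1, 189)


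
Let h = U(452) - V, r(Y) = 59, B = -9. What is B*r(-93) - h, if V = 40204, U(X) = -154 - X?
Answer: 40279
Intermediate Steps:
h = -40810 (h = (-154 - 1*452) - 1*40204 = (-154 - 452) - 40204 = -606 - 40204 = -40810)
B*r(-93) - h = -9*59 - 1*(-40810) = -531 + 40810 = 40279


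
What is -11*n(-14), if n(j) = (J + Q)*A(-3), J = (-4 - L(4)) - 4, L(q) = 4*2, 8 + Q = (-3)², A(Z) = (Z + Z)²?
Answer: 5940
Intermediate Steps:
A(Z) = 4*Z² (A(Z) = (2*Z)² = 4*Z²)
Q = 1 (Q = -8 + (-3)² = -8 + 9 = 1)
L(q) = 8
J = -16 (J = (-4 - 1*8) - 4 = (-4 - 8) - 4 = -12 - 4 = -16)
n(j) = -540 (n(j) = (-16 + 1)*(4*(-3)²) = -60*9 = -15*36 = -540)
-11*n(-14) = -11*(-540) = 5940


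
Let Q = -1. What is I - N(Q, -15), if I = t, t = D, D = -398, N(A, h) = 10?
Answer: -408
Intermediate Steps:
t = -398
I = -398
I - N(Q, -15) = -398 - 1*10 = -398 - 10 = -408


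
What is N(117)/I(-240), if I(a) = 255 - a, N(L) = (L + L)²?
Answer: 6084/55 ≈ 110.62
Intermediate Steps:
N(L) = 4*L² (N(L) = (2*L)² = 4*L²)
N(117)/I(-240) = (4*117²)/(255 - 1*(-240)) = (4*13689)/(255 + 240) = 54756/495 = 54756*(1/495) = 6084/55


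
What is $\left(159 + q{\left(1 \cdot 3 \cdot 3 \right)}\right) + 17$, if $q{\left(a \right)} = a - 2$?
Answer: $183$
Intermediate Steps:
$q{\left(a \right)} = -2 + a$ ($q{\left(a \right)} = a - 2 = -2 + a$)
$\left(159 + q{\left(1 \cdot 3 \cdot 3 \right)}\right) + 17 = \left(159 - \left(2 - 1 \cdot 3 \cdot 3\right)\right) + 17 = \left(159 + \left(-2 + 3 \cdot 3\right)\right) + 17 = \left(159 + \left(-2 + 9\right)\right) + 17 = \left(159 + 7\right) + 17 = 166 + 17 = 183$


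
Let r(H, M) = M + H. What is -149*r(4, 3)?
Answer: -1043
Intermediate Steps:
r(H, M) = H + M
-149*r(4, 3) = -149*(4 + 3) = -149*7 = -1043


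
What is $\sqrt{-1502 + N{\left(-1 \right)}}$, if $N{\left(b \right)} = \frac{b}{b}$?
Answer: $i \sqrt{1501} \approx 38.743 i$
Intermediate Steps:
$N{\left(b \right)} = 1$
$\sqrt{-1502 + N{\left(-1 \right)}} = \sqrt{-1502 + 1} = \sqrt{-1501} = i \sqrt{1501}$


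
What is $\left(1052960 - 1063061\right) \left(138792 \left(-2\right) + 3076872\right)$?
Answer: $-28275608088$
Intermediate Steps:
$\left(1052960 - 1063061\right) \left(138792 \left(-2\right) + 3076872\right) = - 10101 \left(-277584 + 3076872\right) = \left(-10101\right) 2799288 = -28275608088$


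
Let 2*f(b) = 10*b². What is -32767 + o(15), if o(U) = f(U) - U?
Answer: -31657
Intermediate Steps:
f(b) = 5*b² (f(b) = (10*b²)/2 = 5*b²)
o(U) = -U + 5*U² (o(U) = 5*U² - U = -U + 5*U²)
-32767 + o(15) = -32767 + 15*(-1 + 5*15) = -32767 + 15*(-1 + 75) = -32767 + 15*74 = -32767 + 1110 = -31657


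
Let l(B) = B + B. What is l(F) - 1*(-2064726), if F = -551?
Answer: 2063624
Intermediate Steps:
l(B) = 2*B
l(F) - 1*(-2064726) = 2*(-551) - 1*(-2064726) = -1102 + 2064726 = 2063624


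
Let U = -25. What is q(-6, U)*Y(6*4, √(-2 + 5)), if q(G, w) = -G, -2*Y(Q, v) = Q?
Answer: -72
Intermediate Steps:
Y(Q, v) = -Q/2
q(-6, U)*Y(6*4, √(-2 + 5)) = (-1*(-6))*(-3*4) = 6*(-½*24) = 6*(-12) = -72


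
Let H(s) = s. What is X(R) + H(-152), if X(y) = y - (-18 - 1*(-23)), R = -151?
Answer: -308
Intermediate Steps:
X(y) = -5 + y (X(y) = y - (-18 + 23) = y - 1*5 = y - 5 = -5 + y)
X(R) + H(-152) = (-5 - 151) - 152 = -156 - 152 = -308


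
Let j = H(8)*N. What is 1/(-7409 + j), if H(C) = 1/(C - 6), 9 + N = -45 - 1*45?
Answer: -2/14917 ≈ -0.00013408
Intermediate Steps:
N = -99 (N = -9 + (-45 - 1*45) = -9 + (-45 - 45) = -9 - 90 = -99)
H(C) = 1/(-6 + C)
j = -99/2 (j = -99/(-6 + 8) = -99/2 ≈ -49.500)
1/(-7409 + j) = 1/(-7409 - 99/2) = 1/(-14917/2) = -2/14917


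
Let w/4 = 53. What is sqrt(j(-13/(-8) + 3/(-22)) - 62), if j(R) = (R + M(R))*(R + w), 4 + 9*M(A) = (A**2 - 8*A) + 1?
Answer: I*sqrt(6110295774)/11616 ≈ 6.7294*I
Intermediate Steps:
M(A) = -1/3 - 8*A/9 + A**2/9 (M(A) = -4/9 + ((A**2 - 8*A) + 1)/9 = -4/9 + (1 + A**2 - 8*A)/9 = -4/9 + (1/9 - 8*A/9 + A**2/9) = -1/3 - 8*A/9 + A**2/9)
w = 212 (w = 4*53 = 212)
j(R) = (212 + R)*(-1/3 + R/9 + R**2/9) (j(R) = (R + (-1/3 - 8*R/9 + R**2/9))*(R + 212) = (-1/3 + R/9 + R**2/9)*(212 + R) = (212 + R)*(-1/3 + R/9 + R**2/9))
sqrt(j(-13/(-8) + 3/(-22)) - 62) = sqrt((-212/3 + (-13/(-8) + 3/(-22))**3/9 + 71*(-13/(-8) + 3/(-22))**2/3 + 209*(-13/(-8) + 3/(-22))/9) - 62) = sqrt((-212/3 + (-13*(-1/8) + 3*(-1/22))**3/9 + 71*(-13*(-1/8) + 3*(-1/22))**2/3 + 209*(-13*(-1/8) + 3*(-1/22))/9) - 62) = sqrt((-212/3 + (13/8 - 3/22)**3/9 + 71*(13/8 - 3/22)**2/3 + 209*(13/8 - 3/22)/9) - 62) = sqrt((-212/3 + (131/88)**3/9 + 71*(131/88)**2/3 + (209/9)*(131/88)) - 62) = sqrt((-212/3 + (1/9)*(2248091/681472) + (71/3)*(17161/7744) + 2489/72) - 62) = sqrt((-212/3 + 2248091/6133248 + 1218431/23232 + 2489/72) - 62) = sqrt(34173553/2044416 - 62) = sqrt(-92580239/2044416) = I*sqrt(6110295774)/11616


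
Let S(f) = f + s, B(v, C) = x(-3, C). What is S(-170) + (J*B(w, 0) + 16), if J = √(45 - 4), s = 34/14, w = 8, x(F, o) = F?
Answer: -1061/7 - 3*√41 ≈ -170.78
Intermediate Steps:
B(v, C) = -3
s = 17/7 (s = 34*(1/14) = 17/7 ≈ 2.4286)
J = √41 ≈ 6.4031
S(f) = 17/7 + f (S(f) = f + 17/7 = 17/7 + f)
S(-170) + (J*B(w, 0) + 16) = (17/7 - 170) + (√41*(-3) + 16) = -1173/7 + (-3*√41 + 16) = -1173/7 + (16 - 3*√41) = -1061/7 - 3*√41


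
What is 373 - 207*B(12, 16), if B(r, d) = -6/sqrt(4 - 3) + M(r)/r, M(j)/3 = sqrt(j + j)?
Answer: 1615 - 207*sqrt(6)/2 ≈ 1361.5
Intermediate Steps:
M(j) = 3*sqrt(2)*sqrt(j) (M(j) = 3*sqrt(j + j) = 3*sqrt(2*j) = 3*(sqrt(2)*sqrt(j)) = 3*sqrt(2)*sqrt(j))
B(r, d) = -6 + 3*sqrt(2)/sqrt(r) (B(r, d) = -6/sqrt(4 - 3) + (3*sqrt(2)*sqrt(r))/r = -6/(sqrt(1)) + 3*sqrt(2)/sqrt(r) = -6/1 + 3*sqrt(2)/sqrt(r) = -6*1 + 3*sqrt(2)/sqrt(r) = -6 + 3*sqrt(2)/sqrt(r))
373 - 207*B(12, 16) = 373 - 207*(-6 + 3*sqrt(2)/sqrt(12)) = 373 - 207*(-6 + 3*sqrt(2)*(sqrt(3)/6)) = 373 - 207*(-6 + sqrt(6)/2) = 373 + (1242 - 207*sqrt(6)/2) = 1615 - 207*sqrt(6)/2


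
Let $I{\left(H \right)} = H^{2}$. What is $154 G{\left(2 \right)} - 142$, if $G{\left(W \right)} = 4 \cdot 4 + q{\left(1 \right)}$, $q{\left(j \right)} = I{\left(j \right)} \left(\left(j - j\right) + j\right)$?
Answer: $2476$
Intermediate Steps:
$q{\left(j \right)} = j^{3}$ ($q{\left(j \right)} = j^{2} \left(\left(j - j\right) + j\right) = j^{2} \left(0 + j\right) = j^{2} j = j^{3}$)
$G{\left(W \right)} = 17$ ($G{\left(W \right)} = 4 \cdot 4 + 1^{3} = 16 + 1 = 17$)
$154 G{\left(2 \right)} - 142 = 154 \cdot 17 - 142 = 2618 - 142 = 2476$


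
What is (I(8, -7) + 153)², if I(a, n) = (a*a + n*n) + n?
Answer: 67081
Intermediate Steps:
I(a, n) = n + a² + n² (I(a, n) = (a² + n²) + n = n + a² + n²)
(I(8, -7) + 153)² = ((-7 + 8² + (-7)²) + 153)² = ((-7 + 64 + 49) + 153)² = (106 + 153)² = 259² = 67081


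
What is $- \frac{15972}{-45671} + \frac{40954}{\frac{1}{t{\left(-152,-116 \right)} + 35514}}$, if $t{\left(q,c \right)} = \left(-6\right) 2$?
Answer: $\frac{66403300593240}{45671} \approx 1.4539 \cdot 10^{9}$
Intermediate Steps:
$t{\left(q,c \right)} = -12$
$- \frac{15972}{-45671} + \frac{40954}{\frac{1}{t{\left(-152,-116 \right)} + 35514}} = - \frac{15972}{-45671} + \frac{40954}{\frac{1}{-12 + 35514}} = \left(-15972\right) \left(- \frac{1}{45671}\right) + \frac{40954}{\frac{1}{35502}} = \frac{15972}{45671} + 40954 \frac{1}{\frac{1}{35502}} = \frac{15972}{45671} + 40954 \cdot 35502 = \frac{15972}{45671} + 1453948908 = \frac{66403300593240}{45671}$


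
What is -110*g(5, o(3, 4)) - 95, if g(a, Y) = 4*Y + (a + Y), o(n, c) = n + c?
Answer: -4495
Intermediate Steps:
o(n, c) = c + n
g(a, Y) = a + 5*Y (g(a, Y) = 4*Y + (Y + a) = a + 5*Y)
-110*g(5, o(3, 4)) - 95 = -110*(5 + 5*(4 + 3)) - 95 = -110*(5 + 5*7) - 95 = -110*(5 + 35) - 95 = -110*40 - 95 = -4400 - 95 = -4495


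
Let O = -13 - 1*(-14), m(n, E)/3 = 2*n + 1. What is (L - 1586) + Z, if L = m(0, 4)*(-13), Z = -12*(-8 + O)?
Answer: -1541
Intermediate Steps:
m(n, E) = 3 + 6*n (m(n, E) = 3*(2*n + 1) = 3*(1 + 2*n) = 3 + 6*n)
O = 1 (O = -13 + 14 = 1)
Z = 84 (Z = -12*(-8 + 1) = -12*(-7) = 84)
L = -39 (L = (3 + 6*0)*(-13) = (3 + 0)*(-13) = 3*(-13) = -39)
(L - 1586) + Z = (-39 - 1586) + 84 = -1625 + 84 = -1541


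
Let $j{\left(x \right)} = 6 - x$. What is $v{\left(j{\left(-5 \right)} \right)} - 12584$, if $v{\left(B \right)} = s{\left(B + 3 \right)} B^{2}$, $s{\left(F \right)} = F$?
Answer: $-10890$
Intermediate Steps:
$v{\left(B \right)} = B^{2} \left(3 + B\right)$ ($v{\left(B \right)} = \left(B + 3\right) B^{2} = \left(3 + B\right) B^{2} = B^{2} \left(3 + B\right)$)
$v{\left(j{\left(-5 \right)} \right)} - 12584 = \left(6 - -5\right)^{2} \left(3 + \left(6 - -5\right)\right) - 12584 = \left(6 + 5\right)^{2} \left(3 + \left(6 + 5\right)\right) - 12584 = 11^{2} \left(3 + 11\right) - 12584 = 121 \cdot 14 - 12584 = 1694 - 12584 = -10890$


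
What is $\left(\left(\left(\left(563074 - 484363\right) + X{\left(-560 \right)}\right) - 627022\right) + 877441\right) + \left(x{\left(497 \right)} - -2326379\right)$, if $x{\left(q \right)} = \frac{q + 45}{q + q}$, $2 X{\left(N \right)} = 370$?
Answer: $\frac{1319880189}{497} \approx 2.6557 \cdot 10^{6}$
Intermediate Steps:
$X{\left(N \right)} = 185$ ($X{\left(N \right)} = \frac{1}{2} \cdot 370 = 185$)
$x{\left(q \right)} = \frac{45 + q}{2 q}$
$\left(\left(\left(\left(563074 - 484363\right) + X{\left(-560 \right)}\right) - 627022\right) + 877441\right) + \left(x{\left(497 \right)} - -2326379\right) = \left(\left(\left(\left(563074 - 484363\right) + 185\right) - 627022\right) + 877441\right) + \left(\frac{45 + 497}{2 \cdot 497} - -2326379\right) = \left(\left(\left(78711 + 185\right) - 627022\right) + 877441\right) + \left(\frac{1}{2} \cdot \frac{1}{497} \cdot 542 + 2326379\right) = \left(\left(78896 - 627022\right) + 877441\right) + \left(\frac{271}{497} + 2326379\right) = \left(-548126 + 877441\right) + \frac{1156210634}{497} = 329315 + \frac{1156210634}{497} = \frac{1319880189}{497}$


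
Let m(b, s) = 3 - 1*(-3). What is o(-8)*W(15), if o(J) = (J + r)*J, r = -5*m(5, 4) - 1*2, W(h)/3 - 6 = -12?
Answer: -5760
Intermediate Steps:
W(h) = -18 (W(h) = 18 + 3*(-12) = 18 - 36 = -18)
m(b, s) = 6 (m(b, s) = 3 + 3 = 6)
r = -32 (r = -5*6 - 1*2 = -30 - 2 = -32)
o(J) = J*(-32 + J) (o(J) = (J - 32)*J = (-32 + J)*J = J*(-32 + J))
o(-8)*W(15) = -8*(-32 - 8)*(-18) = -8*(-40)*(-18) = 320*(-18) = -5760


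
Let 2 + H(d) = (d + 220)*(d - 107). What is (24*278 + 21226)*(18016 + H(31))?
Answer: -29627676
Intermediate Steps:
H(d) = -2 + (-107 + d)*(220 + d) (H(d) = -2 + (d + 220)*(d - 107) = -2 + (220 + d)*(-107 + d) = -2 + (-107 + d)*(220 + d))
(24*278 + 21226)*(18016 + H(31)) = (24*278 + 21226)*(18016 + (-23542 + 31² + 113*31)) = (6672 + 21226)*(18016 + (-23542 + 961 + 3503)) = 27898*(18016 - 19078) = 27898*(-1062) = -29627676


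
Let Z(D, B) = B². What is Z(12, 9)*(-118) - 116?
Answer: -9674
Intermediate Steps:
Z(12, 9)*(-118) - 116 = 9²*(-118) - 116 = 81*(-118) - 116 = -9558 - 116 = -9674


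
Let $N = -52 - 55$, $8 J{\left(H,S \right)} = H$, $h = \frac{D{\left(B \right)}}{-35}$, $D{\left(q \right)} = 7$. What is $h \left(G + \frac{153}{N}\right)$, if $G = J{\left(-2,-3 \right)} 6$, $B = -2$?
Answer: $\frac{627}{1070} \approx 0.58598$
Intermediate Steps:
$h = - \frac{1}{5}$ ($h = \frac{7}{-35} = 7 \left(- \frac{1}{35}\right) = - \frac{1}{5} \approx -0.2$)
$J{\left(H,S \right)} = \frac{H}{8}$
$N = -107$ ($N = -52 - 55 = -107$)
$G = - \frac{3}{2}$ ($G = \frac{1}{8} \left(-2\right) 6 = \left(- \frac{1}{4}\right) 6 = - \frac{3}{2} \approx -1.5$)
$h \left(G + \frac{153}{N}\right) = - \frac{- \frac{3}{2} + \frac{153}{-107}}{5} = - \frac{- \frac{3}{2} + 153 \left(- \frac{1}{107}\right)}{5} = - \frac{- \frac{3}{2} - \frac{153}{107}}{5} = \left(- \frac{1}{5}\right) \left(- \frac{627}{214}\right) = \frac{627}{1070}$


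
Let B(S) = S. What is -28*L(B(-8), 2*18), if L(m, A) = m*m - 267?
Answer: 5684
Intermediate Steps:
L(m, A) = -267 + m² (L(m, A) = m² - 267 = -267 + m²)
-28*L(B(-8), 2*18) = -28*(-267 + (-8)²) = -28*(-267 + 64) = -28*(-203) = 5684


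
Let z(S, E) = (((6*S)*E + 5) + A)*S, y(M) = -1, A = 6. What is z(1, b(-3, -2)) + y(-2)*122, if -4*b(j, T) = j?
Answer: -213/2 ≈ -106.50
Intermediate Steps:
b(j, T) = -j/4
z(S, E) = S*(11 + 6*E*S) (z(S, E) = (((6*S)*E + 5) + 6)*S = ((6*E*S + 5) + 6)*S = ((5 + 6*E*S) + 6)*S = (11 + 6*E*S)*S = S*(11 + 6*E*S))
z(1, b(-3, -2)) + y(-2)*122 = 1*(11 + 6*(-¼*(-3))*1) - 1*122 = 1*(11 + 6*(¾)*1) - 122 = 1*(11 + 9/2) - 122 = 1*(31/2) - 122 = 31/2 - 122 = -213/2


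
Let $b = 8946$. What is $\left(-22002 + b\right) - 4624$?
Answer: $-17680$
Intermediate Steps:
$\left(-22002 + b\right) - 4624 = \left(-22002 + 8946\right) - 4624 = -13056 - 4624 = -17680$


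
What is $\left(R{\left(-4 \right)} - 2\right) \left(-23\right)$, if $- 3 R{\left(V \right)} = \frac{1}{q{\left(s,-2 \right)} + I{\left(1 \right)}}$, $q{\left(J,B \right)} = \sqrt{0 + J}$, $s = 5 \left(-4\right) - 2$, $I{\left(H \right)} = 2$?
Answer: $\frac{1817}{39} - \frac{23 i \sqrt{22}}{78} \approx 46.59 - 1.3831 i$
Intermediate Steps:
$s = -22$ ($s = -20 - 2 = -22$)
$q{\left(J,B \right)} = \sqrt{J}$
$R{\left(V \right)} = - \frac{1}{3 \left(2 + i \sqrt{22}\right)}$ ($R{\left(V \right)} = - \frac{1}{3 \left(\sqrt{-22} + 2\right)} = - \frac{1}{3 \left(i \sqrt{22} + 2\right)} = - \frac{1}{3 \left(2 + i \sqrt{22}\right)}$)
$\left(R{\left(-4 \right)} - 2\right) \left(-23\right) = \left(\frac{i}{3 \left(\sqrt{22} - 2 i\right)} - 2\right) \left(-23\right) = \left(-2 + \frac{i}{3 \left(\sqrt{22} - 2 i\right)}\right) \left(-23\right) = 46 - \frac{23 i}{3 \left(\sqrt{22} - 2 i\right)}$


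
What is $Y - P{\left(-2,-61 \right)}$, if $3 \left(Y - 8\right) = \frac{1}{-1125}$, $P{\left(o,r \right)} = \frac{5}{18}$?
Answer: $\frac{52123}{6750} \approx 7.7219$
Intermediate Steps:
$P{\left(o,r \right)} = \frac{5}{18}$ ($P{\left(o,r \right)} = 5 \cdot \frac{1}{18} = \frac{5}{18}$)
$Y = \frac{26999}{3375}$ ($Y = 8 + \frac{1}{3 \left(-1125\right)} = 8 + \frac{1}{3} \left(- \frac{1}{1125}\right) = 8 - \frac{1}{3375} = \frac{26999}{3375} \approx 7.9997$)
$Y - P{\left(-2,-61 \right)} = \frac{26999}{3375} - \frac{5}{18} = \frac{52123}{6750}$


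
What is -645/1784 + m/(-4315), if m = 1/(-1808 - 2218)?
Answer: -5602530383/15495993480 ≈ -0.36155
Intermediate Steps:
m = -1/4026 (m = 1/(-4026) = -1/4026 ≈ -0.00024839)
-645/1784 + m/(-4315) = -645/1784 - 1/4026/(-4315) = -645*1/1784 - 1/4026*(-1/4315) = -645/1784 + 1/17372190 = -5602530383/15495993480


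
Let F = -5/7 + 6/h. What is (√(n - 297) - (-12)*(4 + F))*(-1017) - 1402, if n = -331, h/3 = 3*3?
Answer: -309490/7 - 2034*I*√157 ≈ -44213.0 - 25486.0*I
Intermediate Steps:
h = 27 (h = 3*(3*3) = 3*9 = 27)
F = -31/63 (F = -5/7 + 6/27 = -5*⅐ + 6*(1/27) = -5/7 + 2/9 = -31/63 ≈ -0.49206)
(√(n - 297) - (-12)*(4 + F))*(-1017) - 1402 = (√(-331 - 297) - (-12)*(4 - 31/63))*(-1017) - 1402 = (√(-628) - (-12)*221/63)*(-1017) - 1402 = (2*I*√157 - 1*(-884/21))*(-1017) - 1402 = (2*I*√157 + 884/21)*(-1017) - 1402 = (884/21 + 2*I*√157)*(-1017) - 1402 = (-299676/7 - 2034*I*√157) - 1402 = -309490/7 - 2034*I*√157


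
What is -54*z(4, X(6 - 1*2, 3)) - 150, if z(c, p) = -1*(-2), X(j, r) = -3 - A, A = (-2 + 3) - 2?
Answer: -258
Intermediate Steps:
A = -1 (A = 1 - 2 = -1)
X(j, r) = -2 (X(j, r) = -3 - 1*(-1) = -3 + 1 = -2)
z(c, p) = 2
-54*z(4, X(6 - 1*2, 3)) - 150 = -54*2 - 150 = -108 - 150 = -258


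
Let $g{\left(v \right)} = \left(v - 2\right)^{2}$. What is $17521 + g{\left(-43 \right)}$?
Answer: $19546$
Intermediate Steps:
$g{\left(v \right)} = \left(-2 + v\right)^{2}$
$17521 + g{\left(-43 \right)} = 17521 + \left(-2 - 43\right)^{2} = 17521 + \left(-45\right)^{2} = 17521 + 2025 = 19546$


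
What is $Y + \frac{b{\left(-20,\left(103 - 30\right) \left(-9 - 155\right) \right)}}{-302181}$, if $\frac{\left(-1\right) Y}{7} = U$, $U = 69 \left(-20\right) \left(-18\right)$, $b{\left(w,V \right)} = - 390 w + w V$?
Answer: $- \frac{52543479520}{302181} \approx -1.7388 \cdot 10^{5}$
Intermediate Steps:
$b{\left(w,V \right)} = - 390 w + V w$
$U = 24840$ ($U = \left(-1380\right) \left(-18\right) = 24840$)
$Y = -173880$ ($Y = \left(-7\right) 24840 = -173880$)
$Y + \frac{b{\left(-20,\left(103 - 30\right) \left(-9 - 155\right) \right)}}{-302181} = -173880 + \frac{\left(-20\right) \left(-390 + \left(103 - 30\right) \left(-9 - 155\right)\right)}{-302181} = -173880 + - 20 \left(-390 + 73 \left(-164\right)\right) \left(- \frac{1}{302181}\right) = -173880 + - 20 \left(-390 - 11972\right) \left(- \frac{1}{302181}\right) = -173880 + \left(-20\right) \left(-12362\right) \left(- \frac{1}{302181}\right) = -173880 + 247240 \left(- \frac{1}{302181}\right) = -173880 - \frac{247240}{302181} = - \frac{52543479520}{302181}$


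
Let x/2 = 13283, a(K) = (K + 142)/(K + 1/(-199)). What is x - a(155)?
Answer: 74485691/2804 ≈ 26564.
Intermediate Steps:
a(K) = (142 + K)/(-1/199 + K) (a(K) = (142 + K)/(K - 1/199) = (142 + K)/(-1/199 + K))
x = 26566 (x = 2*13283 = 26566)
x - a(155) = 26566 - 199*(142 + 155)/(-1 + 199*155) = 26566 - 199*297/(-1 + 30845) = 26566 - 199*297/30844 = 26566 - 1*5373/2804 = 26566 - 5373/2804 = 74485691/2804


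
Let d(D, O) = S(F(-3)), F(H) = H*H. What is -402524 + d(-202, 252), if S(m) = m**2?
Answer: -402443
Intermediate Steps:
F(H) = H**2
d(D, O) = 81 (d(D, O) = ((-3)**2)**2 = 9**2 = 81)
-402524 + d(-202, 252) = -402524 + 81 = -402443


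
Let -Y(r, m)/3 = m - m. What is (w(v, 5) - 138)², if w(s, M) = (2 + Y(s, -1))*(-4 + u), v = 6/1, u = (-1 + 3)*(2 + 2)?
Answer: 16900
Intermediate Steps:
Y(r, m) = 0 (Y(r, m) = -3*(m - m) = -3*0 = 0)
u = 8 (u = 2*4 = 8)
v = 6 (v = 6*1 = 6)
w(s, M) = 8 (w(s, M) = (2 + 0)*(-4 + 8) = 2*4 = 8)
(w(v, 5) - 138)² = (8 - 138)² = (-130)² = 16900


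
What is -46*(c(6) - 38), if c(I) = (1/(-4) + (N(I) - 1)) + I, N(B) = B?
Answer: 2507/2 ≈ 1253.5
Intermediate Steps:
c(I) = -5/4 + 2*I (c(I) = (1/(-4) + (I - 1)) + I = (-¼ + (-1 + I)) + I = (-5/4 + I) + I = -5/4 + 2*I)
-46*(c(6) - 38) = -46*((-5/4 + 2*6) - 38) = -46*((-5/4 + 12) - 38) = -46*(43/4 - 38) = -46*(-109/4) = 2507/2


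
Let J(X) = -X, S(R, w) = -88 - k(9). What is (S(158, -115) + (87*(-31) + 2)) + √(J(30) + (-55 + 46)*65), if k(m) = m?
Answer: -2792 + I*√615 ≈ -2792.0 + 24.799*I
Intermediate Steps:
S(R, w) = -97 (S(R, w) = -88 - 1*9 = -88 - 9 = -97)
(S(158, -115) + (87*(-31) + 2)) + √(J(30) + (-55 + 46)*65) = (-97 + (87*(-31) + 2)) + √(-1*30 + (-55 + 46)*65) = (-97 + (-2697 + 2)) + √(-30 - 9*65) = (-97 - 2695) + √(-30 - 585) = -2792 + √(-615) = -2792 + I*√615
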